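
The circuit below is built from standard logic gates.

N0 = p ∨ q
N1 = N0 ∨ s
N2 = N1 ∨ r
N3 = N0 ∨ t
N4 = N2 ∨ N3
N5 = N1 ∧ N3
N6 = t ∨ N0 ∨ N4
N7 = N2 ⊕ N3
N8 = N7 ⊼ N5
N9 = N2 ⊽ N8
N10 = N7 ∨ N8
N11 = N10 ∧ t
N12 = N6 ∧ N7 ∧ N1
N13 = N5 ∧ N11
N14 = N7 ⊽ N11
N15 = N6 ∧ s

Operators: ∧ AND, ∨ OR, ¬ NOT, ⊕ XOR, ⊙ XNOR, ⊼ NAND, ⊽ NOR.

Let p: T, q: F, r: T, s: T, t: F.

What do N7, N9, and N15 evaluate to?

N7 = F, N9 = F, N15 = T

N0 = p OR q = T OR F = T
N1 = N0 OR s = T OR T = T
N2 = N1 OR r = T OR T = T
N3 = N0 OR t = T OR F = T
N4 = N2 OR N3 = T OR T = T
N5 = N1 AND N3 = T AND T = T
N6 = t OR N0 OR N4 = F OR T OR T = T
N7 = N2 XOR N3 = T XOR T = F
N8 = N7 NAND N5 = F NAND T = T
N9 = N2 NOR N8 = T NOR T = F
N15 = N6 AND s = T AND T = T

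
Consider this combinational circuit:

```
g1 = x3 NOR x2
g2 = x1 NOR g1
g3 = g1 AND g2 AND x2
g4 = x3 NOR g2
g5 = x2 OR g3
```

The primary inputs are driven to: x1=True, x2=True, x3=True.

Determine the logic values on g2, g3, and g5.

g2 = False, g3 = False, g5 = True

g1 = x3 NOR x2 = True NOR True = False
g2 = x1 NOR g1 = True NOR False = False
g3 = g1 AND g2 AND x2 = False AND False AND True = False
g5 = x2 OR g3 = True OR False = True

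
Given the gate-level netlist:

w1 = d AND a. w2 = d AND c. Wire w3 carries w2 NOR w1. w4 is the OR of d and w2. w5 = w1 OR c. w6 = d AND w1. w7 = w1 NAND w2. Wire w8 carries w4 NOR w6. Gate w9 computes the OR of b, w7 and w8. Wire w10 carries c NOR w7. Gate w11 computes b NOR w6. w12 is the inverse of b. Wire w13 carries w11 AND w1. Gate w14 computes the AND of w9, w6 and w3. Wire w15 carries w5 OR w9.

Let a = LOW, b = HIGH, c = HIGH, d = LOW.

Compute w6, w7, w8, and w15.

w1 = d AND a = LOW AND LOW = LOW
w2 = d AND c = LOW AND HIGH = LOW
w4 = d OR w2 = LOW OR LOW = LOW
w5 = w1 OR c = LOW OR HIGH = HIGH
w6 = d AND w1 = LOW AND LOW = LOW
w7 = w1 NAND w2 = LOW NAND LOW = HIGH
w8 = w4 NOR w6 = LOW NOR LOW = HIGH
w9 = b OR w7 OR w8 = HIGH OR HIGH OR HIGH = HIGH
w15 = w5 OR w9 = HIGH OR HIGH = HIGH

w6 = LOW, w7 = HIGH, w8 = HIGH, w15 = HIGH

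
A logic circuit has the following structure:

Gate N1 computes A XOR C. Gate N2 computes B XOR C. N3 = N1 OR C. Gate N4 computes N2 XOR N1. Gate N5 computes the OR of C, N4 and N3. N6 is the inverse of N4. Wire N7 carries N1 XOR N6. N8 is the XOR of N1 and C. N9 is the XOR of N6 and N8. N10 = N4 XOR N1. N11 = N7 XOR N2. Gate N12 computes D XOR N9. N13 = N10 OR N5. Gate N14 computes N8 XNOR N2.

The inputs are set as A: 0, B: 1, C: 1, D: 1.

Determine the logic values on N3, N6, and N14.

N3 = 1, N6 = 0, N14 = 1

N1 = A XOR C = 0 XOR 1 = 1
N2 = B XOR C = 1 XOR 1 = 0
N3 = N1 OR C = 1 OR 1 = 1
N4 = N2 XOR N1 = 0 XOR 1 = 1
N6 = NOT N4 = NOT 1 = 0
N8 = N1 XOR C = 1 XOR 1 = 0
N14 = N8 XNOR N2 = 0 XNOR 0 = 1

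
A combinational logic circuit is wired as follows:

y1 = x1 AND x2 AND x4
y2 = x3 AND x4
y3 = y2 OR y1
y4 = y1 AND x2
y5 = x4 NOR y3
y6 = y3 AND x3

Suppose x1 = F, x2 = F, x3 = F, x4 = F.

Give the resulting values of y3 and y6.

y1 = x1 AND x2 AND x4 = F AND F AND F = F
y2 = x3 AND x4 = F AND F = F
y3 = y2 OR y1 = F OR F = F
y6 = y3 AND x3 = F AND F = F

y3 = F, y6 = F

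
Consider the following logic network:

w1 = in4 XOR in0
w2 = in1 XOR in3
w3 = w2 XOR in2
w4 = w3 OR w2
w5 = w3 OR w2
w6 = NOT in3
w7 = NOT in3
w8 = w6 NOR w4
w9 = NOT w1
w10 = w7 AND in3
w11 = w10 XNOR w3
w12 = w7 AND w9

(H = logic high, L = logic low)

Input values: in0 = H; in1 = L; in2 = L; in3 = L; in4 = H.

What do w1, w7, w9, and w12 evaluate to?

w1 = L  w7 = H  w9 = H  w12 = H

w1 = in4 XOR in0 = H XOR H = L
w7 = NOT in3 = NOT L = H
w9 = NOT w1 = NOT L = H
w12 = w7 AND w9 = H AND H = H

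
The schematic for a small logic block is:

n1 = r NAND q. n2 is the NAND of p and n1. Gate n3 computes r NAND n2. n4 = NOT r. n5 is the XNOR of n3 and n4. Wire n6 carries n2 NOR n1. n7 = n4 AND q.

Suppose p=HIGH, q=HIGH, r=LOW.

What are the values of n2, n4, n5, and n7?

n1 = r NAND q = LOW NAND HIGH = HIGH
n2 = p NAND n1 = HIGH NAND HIGH = LOW
n3 = r NAND n2 = LOW NAND LOW = HIGH
n4 = NOT r = NOT LOW = HIGH
n5 = n3 XNOR n4 = HIGH XNOR HIGH = HIGH
n7 = n4 AND q = HIGH AND HIGH = HIGH

n2 = LOW, n4 = HIGH, n5 = HIGH, n7 = HIGH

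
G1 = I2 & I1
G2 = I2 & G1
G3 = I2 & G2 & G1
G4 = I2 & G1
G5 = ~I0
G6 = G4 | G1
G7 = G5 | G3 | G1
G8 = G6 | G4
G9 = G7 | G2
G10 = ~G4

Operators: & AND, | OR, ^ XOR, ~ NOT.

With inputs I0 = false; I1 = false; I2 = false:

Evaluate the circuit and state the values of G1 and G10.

G1 = I2 AND I1 = false AND false = false
G4 = I2 AND G1 = false AND false = false
G10 = NOT G4 = NOT false = true

G1 = false  G10 = true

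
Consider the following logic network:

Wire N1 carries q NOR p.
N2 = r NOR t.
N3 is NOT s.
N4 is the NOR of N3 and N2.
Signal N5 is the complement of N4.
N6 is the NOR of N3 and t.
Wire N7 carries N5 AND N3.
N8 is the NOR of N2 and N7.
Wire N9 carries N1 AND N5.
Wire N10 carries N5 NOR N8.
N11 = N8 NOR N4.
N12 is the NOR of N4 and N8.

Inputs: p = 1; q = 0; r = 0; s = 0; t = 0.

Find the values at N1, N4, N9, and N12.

N1 = q NOR p = 0 NOR 1 = 0
N2 = r NOR t = 0 NOR 0 = 1
N3 = NOT s = NOT 0 = 1
N4 = N3 NOR N2 = 1 NOR 1 = 0
N5 = NOT N4 = NOT 0 = 1
N7 = N5 AND N3 = 1 AND 1 = 1
N8 = N2 NOR N7 = 1 NOR 1 = 0
N9 = N1 AND N5 = 0 AND 1 = 0
N12 = N4 NOR N8 = 0 NOR 0 = 1

N1 = 0, N4 = 0, N9 = 0, N12 = 1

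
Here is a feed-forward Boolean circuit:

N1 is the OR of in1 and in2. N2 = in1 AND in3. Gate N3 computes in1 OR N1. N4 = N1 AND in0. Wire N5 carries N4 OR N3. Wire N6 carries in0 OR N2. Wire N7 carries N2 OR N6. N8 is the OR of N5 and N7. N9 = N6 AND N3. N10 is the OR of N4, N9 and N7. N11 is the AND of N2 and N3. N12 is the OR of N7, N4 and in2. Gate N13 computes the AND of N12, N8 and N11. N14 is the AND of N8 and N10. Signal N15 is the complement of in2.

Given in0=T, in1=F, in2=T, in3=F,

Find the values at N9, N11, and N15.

N1 = in1 OR in2 = F OR T = T
N2 = in1 AND in3 = F AND F = F
N3 = in1 OR N1 = F OR T = T
N6 = in0 OR N2 = T OR F = T
N9 = N6 AND N3 = T AND T = T
N11 = N2 AND N3 = F AND T = F
N15 = NOT in2 = NOT T = F

N9 = T; N11 = F; N15 = F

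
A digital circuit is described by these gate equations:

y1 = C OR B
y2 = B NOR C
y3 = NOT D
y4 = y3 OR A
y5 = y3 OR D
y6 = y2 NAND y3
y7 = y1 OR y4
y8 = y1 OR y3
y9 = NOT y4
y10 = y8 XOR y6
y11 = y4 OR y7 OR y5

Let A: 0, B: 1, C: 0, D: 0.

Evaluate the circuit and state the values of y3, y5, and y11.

y1 = C OR B = 0 OR 1 = 1
y3 = NOT D = NOT 0 = 1
y4 = y3 OR A = 1 OR 0 = 1
y5 = y3 OR D = 1 OR 0 = 1
y7 = y1 OR y4 = 1 OR 1 = 1
y11 = y4 OR y7 OR y5 = 1 OR 1 OR 1 = 1

y3 = 1, y5 = 1, y11 = 1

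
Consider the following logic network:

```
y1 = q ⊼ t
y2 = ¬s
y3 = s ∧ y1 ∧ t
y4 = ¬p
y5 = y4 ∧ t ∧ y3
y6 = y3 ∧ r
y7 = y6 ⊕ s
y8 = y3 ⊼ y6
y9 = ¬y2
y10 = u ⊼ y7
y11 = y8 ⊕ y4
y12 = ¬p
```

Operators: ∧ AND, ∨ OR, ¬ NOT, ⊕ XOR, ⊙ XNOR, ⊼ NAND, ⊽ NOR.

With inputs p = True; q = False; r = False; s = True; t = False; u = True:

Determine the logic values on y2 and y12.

y2 = NOT s = NOT True = False
y12 = NOT p = NOT True = False

y2 = False, y12 = False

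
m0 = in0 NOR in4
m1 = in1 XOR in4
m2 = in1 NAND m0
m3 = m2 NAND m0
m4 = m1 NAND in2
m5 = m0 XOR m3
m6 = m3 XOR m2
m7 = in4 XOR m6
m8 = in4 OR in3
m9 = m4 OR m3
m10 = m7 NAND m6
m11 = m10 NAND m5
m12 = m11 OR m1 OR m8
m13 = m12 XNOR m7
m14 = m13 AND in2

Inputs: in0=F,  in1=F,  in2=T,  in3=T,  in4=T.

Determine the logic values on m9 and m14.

m0 = in0 NOR in4 = F NOR T = F
m1 = in1 XOR in4 = F XOR T = T
m2 = in1 NAND m0 = F NAND F = T
m3 = m2 NAND m0 = T NAND F = T
m4 = m1 NAND in2 = T NAND T = F
m5 = m0 XOR m3 = F XOR T = T
m6 = m3 XOR m2 = T XOR T = F
m7 = in4 XOR m6 = T XOR F = T
m8 = in4 OR in3 = T OR T = T
m9 = m4 OR m3 = F OR T = T
m10 = m7 NAND m6 = T NAND F = T
m11 = m10 NAND m5 = T NAND T = F
m12 = m11 OR m1 OR m8 = F OR T OR T = T
m13 = m12 XNOR m7 = T XNOR T = T
m14 = m13 AND in2 = T AND T = T

m9 = T  m14 = T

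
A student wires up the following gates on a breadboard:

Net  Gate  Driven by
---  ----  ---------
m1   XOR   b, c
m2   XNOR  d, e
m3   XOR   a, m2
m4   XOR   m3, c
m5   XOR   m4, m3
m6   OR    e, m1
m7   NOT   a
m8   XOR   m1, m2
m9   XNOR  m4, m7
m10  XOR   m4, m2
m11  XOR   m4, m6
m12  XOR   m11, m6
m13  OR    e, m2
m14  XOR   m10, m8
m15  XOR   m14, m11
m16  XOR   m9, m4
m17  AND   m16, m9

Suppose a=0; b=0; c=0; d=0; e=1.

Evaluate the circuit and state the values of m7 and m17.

m7 = 1; m17 = 0

m2 = d XNOR e = 0 XNOR 1 = 0
m3 = a XOR m2 = 0 XOR 0 = 0
m4 = m3 XOR c = 0 XOR 0 = 0
m7 = NOT a = NOT 0 = 1
m9 = m4 XNOR m7 = 0 XNOR 1 = 0
m16 = m9 XOR m4 = 0 XOR 0 = 0
m17 = m16 AND m9 = 0 AND 0 = 0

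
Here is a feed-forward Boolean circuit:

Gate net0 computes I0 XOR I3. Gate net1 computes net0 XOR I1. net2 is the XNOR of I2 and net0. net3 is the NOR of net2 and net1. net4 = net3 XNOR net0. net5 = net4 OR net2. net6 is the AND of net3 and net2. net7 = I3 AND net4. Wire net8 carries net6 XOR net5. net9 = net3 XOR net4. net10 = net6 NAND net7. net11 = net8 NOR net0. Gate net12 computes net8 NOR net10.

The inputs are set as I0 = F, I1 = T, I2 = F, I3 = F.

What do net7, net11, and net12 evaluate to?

net0 = I0 XOR I3 = F XOR F = F
net1 = net0 XOR I1 = F XOR T = T
net2 = I2 XNOR net0 = F XNOR F = T
net3 = net2 NOR net1 = T NOR T = F
net4 = net3 XNOR net0 = F XNOR F = T
net5 = net4 OR net2 = T OR T = T
net6 = net3 AND net2 = F AND T = F
net7 = I3 AND net4 = F AND T = F
net8 = net6 XOR net5 = F XOR T = T
net10 = net6 NAND net7 = F NAND F = T
net11 = net8 NOR net0 = T NOR F = F
net12 = net8 NOR net10 = T NOR T = F

net7 = F  net11 = F  net12 = F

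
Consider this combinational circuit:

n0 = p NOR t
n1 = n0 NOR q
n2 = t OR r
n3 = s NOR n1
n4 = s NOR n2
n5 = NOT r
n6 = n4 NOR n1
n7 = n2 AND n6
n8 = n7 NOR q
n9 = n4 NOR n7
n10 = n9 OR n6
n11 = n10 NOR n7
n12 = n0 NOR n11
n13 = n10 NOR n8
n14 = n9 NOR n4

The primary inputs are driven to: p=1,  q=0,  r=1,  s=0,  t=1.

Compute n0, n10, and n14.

n0 = 0, n10 = 1, n14 = 0

n0 = p NOR t = 1 NOR 1 = 0
n1 = n0 NOR q = 0 NOR 0 = 1
n2 = t OR r = 1 OR 1 = 1
n4 = s NOR n2 = 0 NOR 1 = 0
n6 = n4 NOR n1 = 0 NOR 1 = 0
n7 = n2 AND n6 = 1 AND 0 = 0
n9 = n4 NOR n7 = 0 NOR 0 = 1
n10 = n9 OR n6 = 1 OR 0 = 1
n14 = n9 NOR n4 = 1 NOR 0 = 0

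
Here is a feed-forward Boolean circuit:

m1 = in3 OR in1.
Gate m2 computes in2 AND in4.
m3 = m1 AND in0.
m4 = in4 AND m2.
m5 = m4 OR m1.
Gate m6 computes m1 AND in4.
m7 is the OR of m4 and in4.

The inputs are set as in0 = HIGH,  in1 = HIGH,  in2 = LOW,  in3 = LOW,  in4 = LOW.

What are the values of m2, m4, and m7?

m2 = in2 AND in4 = LOW AND LOW = LOW
m4 = in4 AND m2 = LOW AND LOW = LOW
m7 = m4 OR in4 = LOW OR LOW = LOW

m2 = LOW, m4 = LOW, m7 = LOW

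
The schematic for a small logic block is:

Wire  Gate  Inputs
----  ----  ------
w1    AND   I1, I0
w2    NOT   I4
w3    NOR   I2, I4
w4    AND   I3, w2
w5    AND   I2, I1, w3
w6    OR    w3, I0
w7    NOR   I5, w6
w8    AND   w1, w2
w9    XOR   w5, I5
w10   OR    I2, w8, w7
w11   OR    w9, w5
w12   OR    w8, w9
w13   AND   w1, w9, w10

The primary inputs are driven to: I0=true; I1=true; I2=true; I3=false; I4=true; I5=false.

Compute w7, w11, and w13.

w7 = false; w11 = false; w13 = false

w1 = I1 AND I0 = true AND true = true
w2 = NOT I4 = NOT true = false
w3 = I2 NOR I4 = true NOR true = false
w5 = I2 AND I1 AND w3 = true AND true AND false = false
w6 = w3 OR I0 = false OR true = true
w7 = I5 NOR w6 = false NOR true = false
w8 = w1 AND w2 = true AND false = false
w9 = w5 XOR I5 = false XOR false = false
w10 = I2 OR w8 OR w7 = true OR false OR false = true
w11 = w9 OR w5 = false OR false = false
w13 = w1 AND w9 AND w10 = true AND false AND true = false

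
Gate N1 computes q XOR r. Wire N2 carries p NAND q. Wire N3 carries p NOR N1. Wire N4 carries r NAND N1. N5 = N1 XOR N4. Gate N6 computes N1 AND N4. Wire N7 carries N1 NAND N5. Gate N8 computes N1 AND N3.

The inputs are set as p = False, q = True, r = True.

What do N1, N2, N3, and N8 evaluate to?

N1 = False; N2 = True; N3 = True; N8 = False

N1 = q XOR r = True XOR True = False
N2 = p NAND q = False NAND True = True
N3 = p NOR N1 = False NOR False = True
N8 = N1 AND N3 = False AND True = False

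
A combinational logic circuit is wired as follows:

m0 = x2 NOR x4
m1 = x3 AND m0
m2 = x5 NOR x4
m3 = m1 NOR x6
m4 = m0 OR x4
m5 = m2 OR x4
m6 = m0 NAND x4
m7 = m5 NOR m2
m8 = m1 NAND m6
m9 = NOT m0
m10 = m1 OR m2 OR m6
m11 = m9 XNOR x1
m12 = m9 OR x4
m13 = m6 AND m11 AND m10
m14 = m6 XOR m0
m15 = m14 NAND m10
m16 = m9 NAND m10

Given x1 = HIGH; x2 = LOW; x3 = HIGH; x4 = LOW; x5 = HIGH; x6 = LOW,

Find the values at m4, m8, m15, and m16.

m4 = HIGH, m8 = LOW, m15 = HIGH, m16 = HIGH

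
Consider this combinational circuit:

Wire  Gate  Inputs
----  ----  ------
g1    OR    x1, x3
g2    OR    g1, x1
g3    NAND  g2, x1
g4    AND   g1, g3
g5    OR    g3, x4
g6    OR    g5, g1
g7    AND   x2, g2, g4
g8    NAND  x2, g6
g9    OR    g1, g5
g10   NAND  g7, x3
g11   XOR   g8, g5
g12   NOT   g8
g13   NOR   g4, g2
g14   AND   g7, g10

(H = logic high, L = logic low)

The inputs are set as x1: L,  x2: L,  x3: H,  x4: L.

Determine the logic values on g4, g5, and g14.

g4 = H; g5 = H; g14 = L

g1 = x1 OR x3 = L OR H = H
g2 = g1 OR x1 = H OR L = H
g3 = g2 NAND x1 = H NAND L = H
g4 = g1 AND g3 = H AND H = H
g5 = g3 OR x4 = H OR L = H
g7 = x2 AND g2 AND g4 = L AND H AND H = L
g10 = g7 NAND x3 = L NAND H = H
g14 = g7 AND g10 = L AND H = L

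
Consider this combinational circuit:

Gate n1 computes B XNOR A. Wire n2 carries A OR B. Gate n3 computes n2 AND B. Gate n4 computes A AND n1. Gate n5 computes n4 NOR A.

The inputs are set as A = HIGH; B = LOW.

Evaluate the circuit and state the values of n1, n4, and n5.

n1 = LOW  n4 = LOW  n5 = LOW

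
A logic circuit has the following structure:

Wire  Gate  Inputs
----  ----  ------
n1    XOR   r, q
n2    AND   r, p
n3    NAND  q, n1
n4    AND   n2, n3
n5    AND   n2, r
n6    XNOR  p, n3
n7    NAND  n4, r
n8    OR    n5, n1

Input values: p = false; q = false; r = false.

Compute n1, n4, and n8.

n1 = r XOR q = false XOR false = false
n2 = r AND p = false AND false = false
n3 = q NAND n1 = false NAND false = true
n4 = n2 AND n3 = false AND true = false
n5 = n2 AND r = false AND false = false
n8 = n5 OR n1 = false OR false = false

n1 = false, n4 = false, n8 = false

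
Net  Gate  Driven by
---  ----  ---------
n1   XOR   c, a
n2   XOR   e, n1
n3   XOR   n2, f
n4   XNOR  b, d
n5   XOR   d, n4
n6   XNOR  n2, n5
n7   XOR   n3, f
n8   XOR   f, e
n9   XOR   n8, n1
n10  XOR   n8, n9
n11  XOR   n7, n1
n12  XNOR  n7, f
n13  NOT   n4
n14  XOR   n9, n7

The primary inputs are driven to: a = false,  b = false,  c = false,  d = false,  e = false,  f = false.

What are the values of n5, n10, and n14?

n5 = true  n10 = false  n14 = false

n1 = c XOR a = false XOR false = false
n2 = e XOR n1 = false XOR false = false
n3 = n2 XOR f = false XOR false = false
n4 = b XNOR d = false XNOR false = true
n5 = d XOR n4 = false XOR true = true
n7 = n3 XOR f = false XOR false = false
n8 = f XOR e = false XOR false = false
n9 = n8 XOR n1 = false XOR false = false
n10 = n8 XOR n9 = false XOR false = false
n14 = n9 XOR n7 = false XOR false = false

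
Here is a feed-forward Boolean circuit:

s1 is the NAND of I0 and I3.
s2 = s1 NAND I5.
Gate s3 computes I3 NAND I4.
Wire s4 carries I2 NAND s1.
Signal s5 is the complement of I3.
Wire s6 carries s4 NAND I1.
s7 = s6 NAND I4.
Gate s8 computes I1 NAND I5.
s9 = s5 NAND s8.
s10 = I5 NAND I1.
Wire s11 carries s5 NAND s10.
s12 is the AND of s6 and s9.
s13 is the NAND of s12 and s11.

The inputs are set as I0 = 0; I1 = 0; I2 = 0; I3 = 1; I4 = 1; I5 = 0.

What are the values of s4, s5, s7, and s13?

s1 = I0 NAND I3 = 0 NAND 1 = 1
s4 = I2 NAND s1 = 0 NAND 1 = 1
s5 = NOT I3 = NOT 1 = 0
s6 = s4 NAND I1 = 1 NAND 0 = 1
s7 = s6 NAND I4 = 1 NAND 1 = 0
s8 = I1 NAND I5 = 0 NAND 0 = 1
s9 = s5 NAND s8 = 0 NAND 1 = 1
s10 = I5 NAND I1 = 0 NAND 0 = 1
s11 = s5 NAND s10 = 0 NAND 1 = 1
s12 = s6 AND s9 = 1 AND 1 = 1
s13 = s12 NAND s11 = 1 NAND 1 = 0

s4 = 1  s5 = 0  s7 = 0  s13 = 0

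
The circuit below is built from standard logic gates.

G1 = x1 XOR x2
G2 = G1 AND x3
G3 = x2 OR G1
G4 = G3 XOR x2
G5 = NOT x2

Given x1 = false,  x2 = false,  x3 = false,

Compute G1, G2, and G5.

G1 = x1 XOR x2 = false XOR false = false
G2 = G1 AND x3 = false AND false = false
G5 = NOT x2 = NOT false = true

G1 = false, G2 = false, G5 = true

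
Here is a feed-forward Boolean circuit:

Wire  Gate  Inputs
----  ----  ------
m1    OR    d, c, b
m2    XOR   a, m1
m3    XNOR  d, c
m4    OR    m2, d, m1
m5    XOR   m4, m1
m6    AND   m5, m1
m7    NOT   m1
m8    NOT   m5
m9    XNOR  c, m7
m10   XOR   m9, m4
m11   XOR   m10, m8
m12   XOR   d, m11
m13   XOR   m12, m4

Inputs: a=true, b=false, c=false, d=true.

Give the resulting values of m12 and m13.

m1 = d OR c OR b = true OR false OR false = true
m2 = a XOR m1 = true XOR true = false
m4 = m2 OR d OR m1 = false OR true OR true = true
m5 = m4 XOR m1 = true XOR true = false
m7 = NOT m1 = NOT true = false
m8 = NOT m5 = NOT false = true
m9 = c XNOR m7 = false XNOR false = true
m10 = m9 XOR m4 = true XOR true = false
m11 = m10 XOR m8 = false XOR true = true
m12 = d XOR m11 = true XOR true = false
m13 = m12 XOR m4 = false XOR true = true

m12 = false; m13 = true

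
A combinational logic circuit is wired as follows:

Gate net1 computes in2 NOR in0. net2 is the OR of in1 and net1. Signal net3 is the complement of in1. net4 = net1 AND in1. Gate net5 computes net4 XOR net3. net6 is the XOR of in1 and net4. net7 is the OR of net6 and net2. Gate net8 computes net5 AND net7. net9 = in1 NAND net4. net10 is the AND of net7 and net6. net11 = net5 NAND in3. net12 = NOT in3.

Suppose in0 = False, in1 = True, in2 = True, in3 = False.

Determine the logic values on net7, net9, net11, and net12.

net1 = in2 NOR in0 = True NOR False = False
net2 = in1 OR net1 = True OR False = True
net3 = NOT in1 = NOT True = False
net4 = net1 AND in1 = False AND True = False
net5 = net4 XOR net3 = False XOR False = False
net6 = in1 XOR net4 = True XOR False = True
net7 = net6 OR net2 = True OR True = True
net9 = in1 NAND net4 = True NAND False = True
net11 = net5 NAND in3 = False NAND False = True
net12 = NOT in3 = NOT False = True

net7 = True, net9 = True, net11 = True, net12 = True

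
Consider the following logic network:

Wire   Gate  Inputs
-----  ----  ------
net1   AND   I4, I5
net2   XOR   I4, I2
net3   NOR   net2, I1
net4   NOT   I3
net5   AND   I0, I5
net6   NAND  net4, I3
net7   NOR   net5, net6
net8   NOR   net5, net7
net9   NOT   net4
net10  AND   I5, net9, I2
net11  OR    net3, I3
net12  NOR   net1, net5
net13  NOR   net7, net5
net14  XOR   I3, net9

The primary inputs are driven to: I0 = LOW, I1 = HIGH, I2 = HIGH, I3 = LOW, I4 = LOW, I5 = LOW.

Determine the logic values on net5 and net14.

net5 = LOW  net14 = LOW

net4 = NOT I3 = NOT LOW = HIGH
net5 = I0 AND I5 = LOW AND LOW = LOW
net9 = NOT net4 = NOT HIGH = LOW
net14 = I3 XOR net9 = LOW XOR LOW = LOW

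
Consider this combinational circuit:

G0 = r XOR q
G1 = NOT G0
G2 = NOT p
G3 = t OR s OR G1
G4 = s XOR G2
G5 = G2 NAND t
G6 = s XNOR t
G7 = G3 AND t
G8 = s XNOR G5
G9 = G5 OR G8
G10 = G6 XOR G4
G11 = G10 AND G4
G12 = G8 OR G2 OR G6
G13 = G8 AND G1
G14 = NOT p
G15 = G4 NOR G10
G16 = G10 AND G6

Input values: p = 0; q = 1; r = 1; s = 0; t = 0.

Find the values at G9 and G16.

G2 = NOT p = NOT 0 = 1
G4 = s XOR G2 = 0 XOR 1 = 1
G5 = G2 NAND t = 1 NAND 0 = 1
G6 = s XNOR t = 0 XNOR 0 = 1
G8 = s XNOR G5 = 0 XNOR 1 = 0
G9 = G5 OR G8 = 1 OR 0 = 1
G10 = G6 XOR G4 = 1 XOR 1 = 0
G16 = G10 AND G6 = 0 AND 1 = 0

G9 = 1  G16 = 0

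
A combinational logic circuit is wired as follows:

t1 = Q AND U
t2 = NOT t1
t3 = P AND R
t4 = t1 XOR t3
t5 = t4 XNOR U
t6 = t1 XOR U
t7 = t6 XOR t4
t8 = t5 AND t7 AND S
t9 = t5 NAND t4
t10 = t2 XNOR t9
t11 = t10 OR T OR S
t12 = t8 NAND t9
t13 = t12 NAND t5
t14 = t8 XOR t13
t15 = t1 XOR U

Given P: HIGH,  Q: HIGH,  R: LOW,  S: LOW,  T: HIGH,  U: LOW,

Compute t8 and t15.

t1 = Q AND U = HIGH AND LOW = LOW
t3 = P AND R = HIGH AND LOW = LOW
t4 = t1 XOR t3 = LOW XOR LOW = LOW
t5 = t4 XNOR U = LOW XNOR LOW = HIGH
t6 = t1 XOR U = LOW XOR LOW = LOW
t7 = t6 XOR t4 = LOW XOR LOW = LOW
t8 = t5 AND t7 AND S = HIGH AND LOW AND LOW = LOW
t15 = t1 XOR U = LOW XOR LOW = LOW

t8 = LOW, t15 = LOW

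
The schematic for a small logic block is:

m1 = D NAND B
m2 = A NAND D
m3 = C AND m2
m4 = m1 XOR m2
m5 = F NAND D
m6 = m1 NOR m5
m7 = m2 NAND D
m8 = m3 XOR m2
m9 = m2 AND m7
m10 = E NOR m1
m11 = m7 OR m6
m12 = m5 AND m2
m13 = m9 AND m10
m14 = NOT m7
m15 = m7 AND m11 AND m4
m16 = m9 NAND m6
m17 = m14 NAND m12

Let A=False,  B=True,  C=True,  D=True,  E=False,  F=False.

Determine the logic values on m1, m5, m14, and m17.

m1 = False  m5 = True  m14 = True  m17 = False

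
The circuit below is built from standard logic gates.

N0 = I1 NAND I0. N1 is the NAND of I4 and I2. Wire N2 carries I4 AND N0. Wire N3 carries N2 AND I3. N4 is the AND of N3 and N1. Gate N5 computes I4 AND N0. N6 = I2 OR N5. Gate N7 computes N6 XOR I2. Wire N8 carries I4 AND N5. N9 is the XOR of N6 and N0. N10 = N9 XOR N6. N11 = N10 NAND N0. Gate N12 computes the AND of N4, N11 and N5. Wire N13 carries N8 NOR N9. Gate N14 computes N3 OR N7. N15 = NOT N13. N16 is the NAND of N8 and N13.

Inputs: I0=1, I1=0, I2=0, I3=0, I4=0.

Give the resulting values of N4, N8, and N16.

N4 = 0; N8 = 0; N16 = 1

N0 = I1 NAND I0 = 0 NAND 1 = 1
N1 = I4 NAND I2 = 0 NAND 0 = 1
N2 = I4 AND N0 = 0 AND 1 = 0
N3 = N2 AND I3 = 0 AND 0 = 0
N4 = N3 AND N1 = 0 AND 1 = 0
N5 = I4 AND N0 = 0 AND 1 = 0
N6 = I2 OR N5 = 0 OR 0 = 0
N8 = I4 AND N5 = 0 AND 0 = 0
N9 = N6 XOR N0 = 0 XOR 1 = 1
N13 = N8 NOR N9 = 0 NOR 1 = 0
N16 = N8 NAND N13 = 0 NAND 0 = 1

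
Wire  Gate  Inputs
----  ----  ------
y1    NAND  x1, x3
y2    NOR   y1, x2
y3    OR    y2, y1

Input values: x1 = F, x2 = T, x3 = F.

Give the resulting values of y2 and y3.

y1 = x1 NAND x3 = F NAND F = T
y2 = y1 NOR x2 = T NOR T = F
y3 = y2 OR y1 = F OR T = T

y2 = F  y3 = T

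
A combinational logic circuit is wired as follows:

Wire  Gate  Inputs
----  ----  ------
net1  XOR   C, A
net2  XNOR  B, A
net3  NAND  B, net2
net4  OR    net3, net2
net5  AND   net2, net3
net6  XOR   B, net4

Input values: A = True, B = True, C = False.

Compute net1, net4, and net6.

net1 = C XOR A = False XOR True = True
net2 = B XNOR A = True XNOR True = True
net3 = B NAND net2 = True NAND True = False
net4 = net3 OR net2 = False OR True = True
net6 = B XOR net4 = True XOR True = False

net1 = True, net4 = True, net6 = False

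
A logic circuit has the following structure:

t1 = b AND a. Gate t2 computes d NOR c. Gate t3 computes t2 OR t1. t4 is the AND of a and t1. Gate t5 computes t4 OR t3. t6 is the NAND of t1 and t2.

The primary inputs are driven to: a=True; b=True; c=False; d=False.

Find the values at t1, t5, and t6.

t1 = b AND a = True AND True = True
t2 = d NOR c = False NOR False = True
t3 = t2 OR t1 = True OR True = True
t4 = a AND t1 = True AND True = True
t5 = t4 OR t3 = True OR True = True
t6 = t1 NAND t2 = True NAND True = False

t1 = True; t5 = True; t6 = False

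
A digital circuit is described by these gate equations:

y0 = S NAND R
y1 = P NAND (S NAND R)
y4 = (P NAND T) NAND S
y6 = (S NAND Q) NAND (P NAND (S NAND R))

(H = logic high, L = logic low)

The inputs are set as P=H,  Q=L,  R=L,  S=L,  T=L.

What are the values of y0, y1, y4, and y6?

y0 = H, y1 = L, y4 = H, y6 = H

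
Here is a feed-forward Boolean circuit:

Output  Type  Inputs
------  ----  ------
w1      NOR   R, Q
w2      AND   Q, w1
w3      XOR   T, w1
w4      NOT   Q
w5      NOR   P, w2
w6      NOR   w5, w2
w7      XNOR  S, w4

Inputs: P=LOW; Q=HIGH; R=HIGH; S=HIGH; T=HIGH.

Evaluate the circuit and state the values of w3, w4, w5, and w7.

w1 = R NOR Q = HIGH NOR HIGH = LOW
w2 = Q AND w1 = HIGH AND LOW = LOW
w3 = T XOR w1 = HIGH XOR LOW = HIGH
w4 = NOT Q = NOT HIGH = LOW
w5 = P NOR w2 = LOW NOR LOW = HIGH
w7 = S XNOR w4 = HIGH XNOR LOW = LOW

w3 = HIGH, w4 = LOW, w5 = HIGH, w7 = LOW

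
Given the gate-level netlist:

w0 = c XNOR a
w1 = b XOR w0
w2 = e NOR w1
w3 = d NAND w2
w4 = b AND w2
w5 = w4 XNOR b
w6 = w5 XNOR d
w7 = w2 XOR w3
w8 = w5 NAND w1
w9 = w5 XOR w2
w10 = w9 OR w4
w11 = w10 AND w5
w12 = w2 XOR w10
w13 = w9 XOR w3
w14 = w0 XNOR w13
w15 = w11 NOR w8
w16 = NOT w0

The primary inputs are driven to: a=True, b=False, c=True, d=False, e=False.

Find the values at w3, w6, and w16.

w0 = c XNOR a = True XNOR True = True
w1 = b XOR w0 = False XOR True = True
w2 = e NOR w1 = False NOR True = False
w3 = d NAND w2 = False NAND False = True
w4 = b AND w2 = False AND False = False
w5 = w4 XNOR b = False XNOR False = True
w6 = w5 XNOR d = True XNOR False = False
w16 = NOT w0 = NOT True = False

w3 = True  w6 = False  w16 = False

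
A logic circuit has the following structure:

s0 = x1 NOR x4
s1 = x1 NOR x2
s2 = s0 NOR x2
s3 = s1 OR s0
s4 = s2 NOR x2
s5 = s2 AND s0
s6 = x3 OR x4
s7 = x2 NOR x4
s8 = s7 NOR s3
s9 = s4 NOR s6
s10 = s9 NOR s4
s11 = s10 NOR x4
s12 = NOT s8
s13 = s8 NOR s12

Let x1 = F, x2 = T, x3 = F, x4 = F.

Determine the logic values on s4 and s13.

s4 = F, s13 = F

s0 = x1 NOR x4 = F NOR F = T
s1 = x1 NOR x2 = F NOR T = F
s2 = s0 NOR x2 = T NOR T = F
s3 = s1 OR s0 = F OR T = T
s4 = s2 NOR x2 = F NOR T = F
s7 = x2 NOR x4 = T NOR F = F
s8 = s7 NOR s3 = F NOR T = F
s12 = NOT s8 = NOT F = T
s13 = s8 NOR s12 = F NOR T = F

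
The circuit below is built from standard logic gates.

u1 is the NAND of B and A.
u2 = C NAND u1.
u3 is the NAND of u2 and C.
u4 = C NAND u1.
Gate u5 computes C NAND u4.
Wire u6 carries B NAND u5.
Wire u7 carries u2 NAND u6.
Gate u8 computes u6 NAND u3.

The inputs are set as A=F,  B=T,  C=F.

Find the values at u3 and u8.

u3 = T, u8 = T

u1 = B NAND A = T NAND F = T
u2 = C NAND u1 = F NAND T = T
u3 = u2 NAND C = T NAND F = T
u4 = C NAND u1 = F NAND T = T
u5 = C NAND u4 = F NAND T = T
u6 = B NAND u5 = T NAND T = F
u8 = u6 NAND u3 = F NAND T = T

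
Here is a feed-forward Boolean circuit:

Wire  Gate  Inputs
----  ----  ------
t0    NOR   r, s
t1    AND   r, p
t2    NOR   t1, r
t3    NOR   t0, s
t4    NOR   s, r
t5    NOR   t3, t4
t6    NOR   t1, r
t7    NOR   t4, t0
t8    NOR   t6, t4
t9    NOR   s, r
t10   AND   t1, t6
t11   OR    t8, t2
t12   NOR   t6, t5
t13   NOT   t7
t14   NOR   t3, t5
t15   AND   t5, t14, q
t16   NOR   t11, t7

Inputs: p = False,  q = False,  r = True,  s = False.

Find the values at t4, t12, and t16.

t0 = r NOR s = True NOR False = False
t1 = r AND p = True AND False = False
t2 = t1 NOR r = False NOR True = False
t3 = t0 NOR s = False NOR False = True
t4 = s NOR r = False NOR True = False
t5 = t3 NOR t4 = True NOR False = False
t6 = t1 NOR r = False NOR True = False
t7 = t4 NOR t0 = False NOR False = True
t8 = t6 NOR t4 = False NOR False = True
t11 = t8 OR t2 = True OR False = True
t12 = t6 NOR t5 = False NOR False = True
t16 = t11 NOR t7 = True NOR True = False

t4 = False; t12 = True; t16 = False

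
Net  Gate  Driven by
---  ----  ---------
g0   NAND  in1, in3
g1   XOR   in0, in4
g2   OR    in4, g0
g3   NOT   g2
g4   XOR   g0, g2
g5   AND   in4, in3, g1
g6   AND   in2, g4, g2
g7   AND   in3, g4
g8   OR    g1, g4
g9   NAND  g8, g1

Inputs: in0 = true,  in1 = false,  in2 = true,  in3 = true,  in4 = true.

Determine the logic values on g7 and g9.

g7 = false, g9 = true

g0 = in1 NAND in3 = false NAND true = true
g1 = in0 XOR in4 = true XOR true = false
g2 = in4 OR g0 = true OR true = true
g4 = g0 XOR g2 = true XOR true = false
g7 = in3 AND g4 = true AND false = false
g8 = g1 OR g4 = false OR false = false
g9 = g8 NAND g1 = false NAND false = true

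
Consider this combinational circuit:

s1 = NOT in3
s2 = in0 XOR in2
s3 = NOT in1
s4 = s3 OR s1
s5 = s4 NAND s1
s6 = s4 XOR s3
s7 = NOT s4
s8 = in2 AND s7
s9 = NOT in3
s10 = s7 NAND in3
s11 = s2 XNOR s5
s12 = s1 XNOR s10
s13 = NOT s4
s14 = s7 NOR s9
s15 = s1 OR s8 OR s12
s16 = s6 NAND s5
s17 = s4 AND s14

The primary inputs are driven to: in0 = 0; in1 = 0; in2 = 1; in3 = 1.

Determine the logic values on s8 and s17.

s1 = NOT in3 = NOT 1 = 0
s3 = NOT in1 = NOT 0 = 1
s4 = s3 OR s1 = 1 OR 0 = 1
s7 = NOT s4 = NOT 1 = 0
s8 = in2 AND s7 = 1 AND 0 = 0
s9 = NOT in3 = NOT 1 = 0
s14 = s7 NOR s9 = 0 NOR 0 = 1
s17 = s4 AND s14 = 1 AND 1 = 1

s8 = 0  s17 = 1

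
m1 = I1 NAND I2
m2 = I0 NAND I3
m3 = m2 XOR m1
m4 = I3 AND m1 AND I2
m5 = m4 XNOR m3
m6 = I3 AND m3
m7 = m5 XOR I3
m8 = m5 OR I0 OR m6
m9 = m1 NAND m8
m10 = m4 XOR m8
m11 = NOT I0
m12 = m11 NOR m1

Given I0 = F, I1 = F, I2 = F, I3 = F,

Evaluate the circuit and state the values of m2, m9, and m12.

m2 = T; m9 = F; m12 = F

m1 = I1 NAND I2 = F NAND F = T
m2 = I0 NAND I3 = F NAND F = T
m3 = m2 XOR m1 = T XOR T = F
m4 = I3 AND m1 AND I2 = F AND T AND F = F
m5 = m4 XNOR m3 = F XNOR F = T
m6 = I3 AND m3 = F AND F = F
m8 = m5 OR I0 OR m6 = T OR F OR F = T
m9 = m1 NAND m8 = T NAND T = F
m11 = NOT I0 = NOT F = T
m12 = m11 NOR m1 = T NOR T = F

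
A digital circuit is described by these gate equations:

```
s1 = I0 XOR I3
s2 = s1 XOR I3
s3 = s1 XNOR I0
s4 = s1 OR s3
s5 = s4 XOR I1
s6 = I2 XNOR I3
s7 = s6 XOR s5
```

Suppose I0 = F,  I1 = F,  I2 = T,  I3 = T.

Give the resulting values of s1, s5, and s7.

s1 = T; s5 = T; s7 = F

s1 = I0 XOR I3 = F XOR T = T
s3 = s1 XNOR I0 = T XNOR F = F
s4 = s1 OR s3 = T OR F = T
s5 = s4 XOR I1 = T XOR F = T
s6 = I2 XNOR I3 = T XNOR T = T
s7 = s6 XOR s5 = T XOR T = F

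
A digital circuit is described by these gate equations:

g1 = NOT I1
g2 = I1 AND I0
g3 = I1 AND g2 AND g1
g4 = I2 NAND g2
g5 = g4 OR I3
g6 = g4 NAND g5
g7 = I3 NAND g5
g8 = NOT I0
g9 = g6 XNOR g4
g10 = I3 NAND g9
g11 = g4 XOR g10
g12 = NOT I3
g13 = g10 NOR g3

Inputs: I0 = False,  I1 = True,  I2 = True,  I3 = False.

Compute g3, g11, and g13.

g3 = False; g11 = False; g13 = False

g1 = NOT I1 = NOT True = False
g2 = I1 AND I0 = True AND False = False
g3 = I1 AND g2 AND g1 = True AND False AND False = False
g4 = I2 NAND g2 = True NAND False = True
g5 = g4 OR I3 = True OR False = True
g6 = g4 NAND g5 = True NAND True = False
g9 = g6 XNOR g4 = False XNOR True = False
g10 = I3 NAND g9 = False NAND False = True
g11 = g4 XOR g10 = True XOR True = False
g13 = g10 NOR g3 = True NOR False = False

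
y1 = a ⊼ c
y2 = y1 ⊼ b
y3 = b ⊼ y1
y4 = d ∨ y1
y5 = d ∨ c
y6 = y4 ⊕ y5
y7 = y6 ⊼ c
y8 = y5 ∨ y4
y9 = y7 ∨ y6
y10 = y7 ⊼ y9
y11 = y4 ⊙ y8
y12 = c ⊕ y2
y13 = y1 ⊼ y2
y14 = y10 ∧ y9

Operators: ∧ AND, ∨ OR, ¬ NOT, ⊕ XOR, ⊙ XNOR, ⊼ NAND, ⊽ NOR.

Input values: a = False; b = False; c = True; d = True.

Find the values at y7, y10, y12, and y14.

y7 = True, y10 = False, y12 = False, y14 = False

y1 = a NAND c = False NAND True = True
y2 = y1 NAND b = True NAND False = True
y4 = d OR y1 = True OR True = True
y5 = d OR c = True OR True = True
y6 = y4 XOR y5 = True XOR True = False
y7 = y6 NAND c = False NAND True = True
y9 = y7 OR y6 = True OR False = True
y10 = y7 NAND y9 = True NAND True = False
y12 = c XOR y2 = True XOR True = False
y14 = y10 AND y9 = False AND True = False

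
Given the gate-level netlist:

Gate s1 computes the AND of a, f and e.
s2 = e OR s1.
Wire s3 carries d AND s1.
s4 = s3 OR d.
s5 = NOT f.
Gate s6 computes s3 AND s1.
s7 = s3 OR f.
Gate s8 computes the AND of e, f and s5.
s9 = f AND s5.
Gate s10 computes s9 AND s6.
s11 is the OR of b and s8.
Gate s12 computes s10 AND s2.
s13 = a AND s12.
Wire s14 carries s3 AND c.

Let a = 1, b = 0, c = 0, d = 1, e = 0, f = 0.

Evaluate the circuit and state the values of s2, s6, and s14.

s1 = a AND f AND e = 1 AND 0 AND 0 = 0
s2 = e OR s1 = 0 OR 0 = 0
s3 = d AND s1 = 1 AND 0 = 0
s6 = s3 AND s1 = 0 AND 0 = 0
s14 = s3 AND c = 0 AND 0 = 0

s2 = 0; s6 = 0; s14 = 0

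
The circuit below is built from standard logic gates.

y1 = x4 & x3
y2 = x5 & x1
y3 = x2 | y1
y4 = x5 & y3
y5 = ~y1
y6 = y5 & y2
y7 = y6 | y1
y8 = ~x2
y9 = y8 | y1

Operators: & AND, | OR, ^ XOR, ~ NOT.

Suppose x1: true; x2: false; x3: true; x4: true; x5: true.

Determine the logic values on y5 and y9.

y5 = false; y9 = true

y1 = x4 AND x3 = true AND true = true
y5 = NOT y1 = NOT true = false
y8 = NOT x2 = NOT false = true
y9 = y8 OR y1 = true OR true = true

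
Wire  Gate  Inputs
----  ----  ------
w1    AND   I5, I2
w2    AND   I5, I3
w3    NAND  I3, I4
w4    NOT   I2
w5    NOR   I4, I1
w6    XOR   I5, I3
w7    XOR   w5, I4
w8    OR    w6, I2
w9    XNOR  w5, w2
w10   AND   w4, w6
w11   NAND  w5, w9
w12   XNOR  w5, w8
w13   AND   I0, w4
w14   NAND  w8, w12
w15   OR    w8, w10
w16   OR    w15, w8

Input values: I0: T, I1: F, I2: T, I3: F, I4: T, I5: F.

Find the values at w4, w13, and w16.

w4 = NOT I2 = NOT T = F
w6 = I5 XOR I3 = F XOR F = F
w8 = w6 OR I2 = F OR T = T
w10 = w4 AND w6 = F AND F = F
w13 = I0 AND w4 = T AND F = F
w15 = w8 OR w10 = T OR F = T
w16 = w15 OR w8 = T OR T = T

w4 = F  w13 = F  w16 = T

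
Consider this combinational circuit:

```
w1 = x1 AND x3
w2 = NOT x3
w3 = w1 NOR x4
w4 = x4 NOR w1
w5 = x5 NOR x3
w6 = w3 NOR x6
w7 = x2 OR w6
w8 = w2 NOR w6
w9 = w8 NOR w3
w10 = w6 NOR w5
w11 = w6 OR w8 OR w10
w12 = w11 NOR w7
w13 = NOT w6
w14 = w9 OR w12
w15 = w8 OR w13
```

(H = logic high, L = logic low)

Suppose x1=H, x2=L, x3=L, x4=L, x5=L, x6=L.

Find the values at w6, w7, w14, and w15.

w6 = L  w7 = L  w14 = H  w15 = H

w1 = x1 AND x3 = H AND L = L
w2 = NOT x3 = NOT L = H
w3 = w1 NOR x4 = L NOR L = H
w5 = x5 NOR x3 = L NOR L = H
w6 = w3 NOR x6 = H NOR L = L
w7 = x2 OR w6 = L OR L = L
w8 = w2 NOR w6 = H NOR L = L
w9 = w8 NOR w3 = L NOR H = L
w10 = w6 NOR w5 = L NOR H = L
w11 = w6 OR w8 OR w10 = L OR L OR L = L
w12 = w11 NOR w7 = L NOR L = H
w13 = NOT w6 = NOT L = H
w14 = w9 OR w12 = L OR H = H
w15 = w8 OR w13 = L OR H = H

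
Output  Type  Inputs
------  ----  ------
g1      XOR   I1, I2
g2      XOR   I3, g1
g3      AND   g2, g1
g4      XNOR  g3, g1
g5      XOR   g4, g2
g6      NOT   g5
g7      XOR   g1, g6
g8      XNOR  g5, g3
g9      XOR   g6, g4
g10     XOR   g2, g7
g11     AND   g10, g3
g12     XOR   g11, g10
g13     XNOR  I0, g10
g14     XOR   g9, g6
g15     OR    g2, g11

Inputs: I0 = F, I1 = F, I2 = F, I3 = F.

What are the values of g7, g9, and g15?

g7 = F, g9 = T, g15 = F

g1 = I1 XOR I2 = F XOR F = F
g2 = I3 XOR g1 = F XOR F = F
g3 = g2 AND g1 = F AND F = F
g4 = g3 XNOR g1 = F XNOR F = T
g5 = g4 XOR g2 = T XOR F = T
g6 = NOT g5 = NOT T = F
g7 = g1 XOR g6 = F XOR F = F
g9 = g6 XOR g4 = F XOR T = T
g10 = g2 XOR g7 = F XOR F = F
g11 = g10 AND g3 = F AND F = F
g15 = g2 OR g11 = F OR F = F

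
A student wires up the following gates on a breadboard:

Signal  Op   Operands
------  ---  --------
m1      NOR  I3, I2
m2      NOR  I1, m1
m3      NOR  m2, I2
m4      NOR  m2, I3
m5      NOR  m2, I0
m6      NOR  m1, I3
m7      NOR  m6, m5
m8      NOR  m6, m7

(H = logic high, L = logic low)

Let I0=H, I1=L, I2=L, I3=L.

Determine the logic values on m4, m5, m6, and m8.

m4 = H; m5 = L; m6 = L; m8 = L

m1 = I3 NOR I2 = L NOR L = H
m2 = I1 NOR m1 = L NOR H = L
m4 = m2 NOR I3 = L NOR L = H
m5 = m2 NOR I0 = L NOR H = L
m6 = m1 NOR I3 = H NOR L = L
m7 = m6 NOR m5 = L NOR L = H
m8 = m6 NOR m7 = L NOR H = L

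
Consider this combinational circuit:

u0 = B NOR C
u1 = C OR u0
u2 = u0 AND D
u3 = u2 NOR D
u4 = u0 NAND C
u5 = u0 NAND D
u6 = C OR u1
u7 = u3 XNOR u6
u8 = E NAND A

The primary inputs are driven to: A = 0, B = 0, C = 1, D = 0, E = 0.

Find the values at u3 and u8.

u3 = 1, u8 = 1

u0 = B NOR C = 0 NOR 1 = 0
u2 = u0 AND D = 0 AND 0 = 0
u3 = u2 NOR D = 0 NOR 0 = 1
u8 = E NAND A = 0 NAND 0 = 1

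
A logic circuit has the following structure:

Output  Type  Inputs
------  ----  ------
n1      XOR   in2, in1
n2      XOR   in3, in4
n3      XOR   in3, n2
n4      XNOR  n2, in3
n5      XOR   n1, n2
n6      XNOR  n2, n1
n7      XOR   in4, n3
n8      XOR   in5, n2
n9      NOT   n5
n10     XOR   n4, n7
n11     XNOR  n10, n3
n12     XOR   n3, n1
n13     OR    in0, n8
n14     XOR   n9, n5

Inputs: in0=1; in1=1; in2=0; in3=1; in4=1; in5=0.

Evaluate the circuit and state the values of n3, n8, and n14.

n3 = 1, n8 = 0, n14 = 1

n1 = in2 XOR in1 = 0 XOR 1 = 1
n2 = in3 XOR in4 = 1 XOR 1 = 0
n3 = in3 XOR n2 = 1 XOR 0 = 1
n5 = n1 XOR n2 = 1 XOR 0 = 1
n8 = in5 XOR n2 = 0 XOR 0 = 0
n9 = NOT n5 = NOT 1 = 0
n14 = n9 XOR n5 = 0 XOR 1 = 1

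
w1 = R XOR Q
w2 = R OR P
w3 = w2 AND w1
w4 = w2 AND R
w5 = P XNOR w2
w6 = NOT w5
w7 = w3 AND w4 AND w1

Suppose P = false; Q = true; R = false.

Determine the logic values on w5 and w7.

w5 = true, w7 = false

w1 = R XOR Q = false XOR true = true
w2 = R OR P = false OR false = false
w3 = w2 AND w1 = false AND true = false
w4 = w2 AND R = false AND false = false
w5 = P XNOR w2 = false XNOR false = true
w7 = w3 AND w4 AND w1 = false AND false AND true = false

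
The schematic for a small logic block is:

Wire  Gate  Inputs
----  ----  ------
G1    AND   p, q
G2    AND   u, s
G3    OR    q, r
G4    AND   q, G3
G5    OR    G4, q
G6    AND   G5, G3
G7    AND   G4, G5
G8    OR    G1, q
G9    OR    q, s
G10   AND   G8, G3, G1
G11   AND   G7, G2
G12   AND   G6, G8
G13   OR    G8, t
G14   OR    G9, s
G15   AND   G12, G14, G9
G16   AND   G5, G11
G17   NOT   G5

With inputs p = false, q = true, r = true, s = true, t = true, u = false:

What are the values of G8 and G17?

G1 = p AND q = false AND true = false
G3 = q OR r = true OR true = true
G4 = q AND G3 = true AND true = true
G5 = G4 OR q = true OR true = true
G8 = G1 OR q = false OR true = true
G17 = NOT G5 = NOT true = false

G8 = true; G17 = false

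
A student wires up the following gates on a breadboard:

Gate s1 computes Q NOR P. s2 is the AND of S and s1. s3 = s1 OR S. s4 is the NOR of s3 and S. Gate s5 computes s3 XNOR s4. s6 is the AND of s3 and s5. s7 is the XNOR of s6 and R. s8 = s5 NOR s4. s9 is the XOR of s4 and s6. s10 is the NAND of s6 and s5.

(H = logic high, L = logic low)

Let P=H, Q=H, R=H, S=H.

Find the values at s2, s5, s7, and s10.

s2 = L; s5 = L; s7 = L; s10 = H

s1 = Q NOR P = H NOR H = L
s2 = S AND s1 = H AND L = L
s3 = s1 OR S = L OR H = H
s4 = s3 NOR S = H NOR H = L
s5 = s3 XNOR s4 = H XNOR L = L
s6 = s3 AND s5 = H AND L = L
s7 = s6 XNOR R = L XNOR H = L
s10 = s6 NAND s5 = L NAND L = H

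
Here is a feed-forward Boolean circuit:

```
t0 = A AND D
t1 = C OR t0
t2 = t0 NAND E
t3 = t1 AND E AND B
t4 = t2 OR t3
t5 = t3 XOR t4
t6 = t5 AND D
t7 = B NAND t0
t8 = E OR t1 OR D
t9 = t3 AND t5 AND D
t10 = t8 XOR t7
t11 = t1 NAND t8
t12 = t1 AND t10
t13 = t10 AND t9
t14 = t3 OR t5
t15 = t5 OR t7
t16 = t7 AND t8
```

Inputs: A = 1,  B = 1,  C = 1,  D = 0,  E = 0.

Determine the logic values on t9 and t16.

t9 = 0; t16 = 1

t0 = A AND D = 1 AND 0 = 0
t1 = C OR t0 = 1 OR 0 = 1
t2 = t0 NAND E = 0 NAND 0 = 1
t3 = t1 AND E AND B = 1 AND 0 AND 1 = 0
t4 = t2 OR t3 = 1 OR 0 = 1
t5 = t3 XOR t4 = 0 XOR 1 = 1
t7 = B NAND t0 = 1 NAND 0 = 1
t8 = E OR t1 OR D = 0 OR 1 OR 0 = 1
t9 = t3 AND t5 AND D = 0 AND 1 AND 0 = 0
t16 = t7 AND t8 = 1 AND 1 = 1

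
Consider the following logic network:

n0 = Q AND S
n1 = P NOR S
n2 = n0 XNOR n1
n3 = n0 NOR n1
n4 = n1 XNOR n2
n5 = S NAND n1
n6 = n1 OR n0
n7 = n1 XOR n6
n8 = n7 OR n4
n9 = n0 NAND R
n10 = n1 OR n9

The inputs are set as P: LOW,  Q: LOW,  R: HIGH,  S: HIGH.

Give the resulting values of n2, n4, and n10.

n2 = HIGH, n4 = LOW, n10 = HIGH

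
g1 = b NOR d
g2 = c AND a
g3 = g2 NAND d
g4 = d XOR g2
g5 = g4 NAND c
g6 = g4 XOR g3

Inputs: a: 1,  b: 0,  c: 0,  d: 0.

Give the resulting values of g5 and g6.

g5 = 1  g6 = 1

g2 = c AND a = 0 AND 1 = 0
g3 = g2 NAND d = 0 NAND 0 = 1
g4 = d XOR g2 = 0 XOR 0 = 0
g5 = g4 NAND c = 0 NAND 0 = 1
g6 = g4 XOR g3 = 0 XOR 1 = 1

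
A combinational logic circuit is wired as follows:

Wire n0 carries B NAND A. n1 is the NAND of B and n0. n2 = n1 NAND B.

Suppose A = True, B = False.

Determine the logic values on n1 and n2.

n0 = B NAND A = False NAND True = True
n1 = B NAND n0 = False NAND True = True
n2 = n1 NAND B = True NAND False = True

n1 = True, n2 = True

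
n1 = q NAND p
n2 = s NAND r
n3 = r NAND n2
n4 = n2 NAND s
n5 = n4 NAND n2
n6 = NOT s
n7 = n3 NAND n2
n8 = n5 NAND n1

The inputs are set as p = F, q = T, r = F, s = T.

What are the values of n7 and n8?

n1 = q NAND p = T NAND F = T
n2 = s NAND r = T NAND F = T
n3 = r NAND n2 = F NAND T = T
n4 = n2 NAND s = T NAND T = F
n5 = n4 NAND n2 = F NAND T = T
n7 = n3 NAND n2 = T NAND T = F
n8 = n5 NAND n1 = T NAND T = F

n7 = F  n8 = F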